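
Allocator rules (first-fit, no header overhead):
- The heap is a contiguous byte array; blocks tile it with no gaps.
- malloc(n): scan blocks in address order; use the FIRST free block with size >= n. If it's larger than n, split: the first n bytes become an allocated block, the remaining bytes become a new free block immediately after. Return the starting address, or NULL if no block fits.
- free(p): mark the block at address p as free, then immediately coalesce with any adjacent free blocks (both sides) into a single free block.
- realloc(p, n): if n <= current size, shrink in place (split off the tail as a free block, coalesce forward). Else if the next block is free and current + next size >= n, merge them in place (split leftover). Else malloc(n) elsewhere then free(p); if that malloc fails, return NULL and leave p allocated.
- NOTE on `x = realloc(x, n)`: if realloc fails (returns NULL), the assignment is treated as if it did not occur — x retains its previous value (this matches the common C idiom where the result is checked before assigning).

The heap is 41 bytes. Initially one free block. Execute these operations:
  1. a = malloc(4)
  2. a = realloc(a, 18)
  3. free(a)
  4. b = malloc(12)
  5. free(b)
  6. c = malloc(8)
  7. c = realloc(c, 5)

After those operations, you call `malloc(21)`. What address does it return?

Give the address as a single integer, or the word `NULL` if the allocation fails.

Answer: 5

Derivation:
Op 1: a = malloc(4) -> a = 0; heap: [0-3 ALLOC][4-40 FREE]
Op 2: a = realloc(a, 18) -> a = 0; heap: [0-17 ALLOC][18-40 FREE]
Op 3: free(a) -> (freed a); heap: [0-40 FREE]
Op 4: b = malloc(12) -> b = 0; heap: [0-11 ALLOC][12-40 FREE]
Op 5: free(b) -> (freed b); heap: [0-40 FREE]
Op 6: c = malloc(8) -> c = 0; heap: [0-7 ALLOC][8-40 FREE]
Op 7: c = realloc(c, 5) -> c = 0; heap: [0-4 ALLOC][5-40 FREE]
malloc(21): first-fit scan over [0-4 ALLOC][5-40 FREE] -> 5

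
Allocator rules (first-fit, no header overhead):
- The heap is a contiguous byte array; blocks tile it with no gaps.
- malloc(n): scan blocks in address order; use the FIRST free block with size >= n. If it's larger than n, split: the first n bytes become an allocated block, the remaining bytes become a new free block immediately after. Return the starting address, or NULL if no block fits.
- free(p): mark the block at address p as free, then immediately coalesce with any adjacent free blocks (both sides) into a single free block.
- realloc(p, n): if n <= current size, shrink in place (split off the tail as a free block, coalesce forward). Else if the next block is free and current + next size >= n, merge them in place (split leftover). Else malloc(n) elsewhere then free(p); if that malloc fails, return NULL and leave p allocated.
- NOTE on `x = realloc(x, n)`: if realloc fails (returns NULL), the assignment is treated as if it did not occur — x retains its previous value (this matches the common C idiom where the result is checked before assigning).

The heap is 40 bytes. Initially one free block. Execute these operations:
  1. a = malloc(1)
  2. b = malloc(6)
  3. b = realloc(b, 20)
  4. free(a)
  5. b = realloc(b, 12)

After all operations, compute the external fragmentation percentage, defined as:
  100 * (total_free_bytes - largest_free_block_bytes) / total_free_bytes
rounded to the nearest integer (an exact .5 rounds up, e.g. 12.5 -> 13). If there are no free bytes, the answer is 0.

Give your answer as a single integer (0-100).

Op 1: a = malloc(1) -> a = 0; heap: [0-0 ALLOC][1-39 FREE]
Op 2: b = malloc(6) -> b = 1; heap: [0-0 ALLOC][1-6 ALLOC][7-39 FREE]
Op 3: b = realloc(b, 20) -> b = 1; heap: [0-0 ALLOC][1-20 ALLOC][21-39 FREE]
Op 4: free(a) -> (freed a); heap: [0-0 FREE][1-20 ALLOC][21-39 FREE]
Op 5: b = realloc(b, 12) -> b = 1; heap: [0-0 FREE][1-12 ALLOC][13-39 FREE]
Free blocks: [1 27] total_free=28 largest=27 -> 100*(28-27)/28 = 100/28 ≈ 3.571 -> rounds to 4

Answer: 4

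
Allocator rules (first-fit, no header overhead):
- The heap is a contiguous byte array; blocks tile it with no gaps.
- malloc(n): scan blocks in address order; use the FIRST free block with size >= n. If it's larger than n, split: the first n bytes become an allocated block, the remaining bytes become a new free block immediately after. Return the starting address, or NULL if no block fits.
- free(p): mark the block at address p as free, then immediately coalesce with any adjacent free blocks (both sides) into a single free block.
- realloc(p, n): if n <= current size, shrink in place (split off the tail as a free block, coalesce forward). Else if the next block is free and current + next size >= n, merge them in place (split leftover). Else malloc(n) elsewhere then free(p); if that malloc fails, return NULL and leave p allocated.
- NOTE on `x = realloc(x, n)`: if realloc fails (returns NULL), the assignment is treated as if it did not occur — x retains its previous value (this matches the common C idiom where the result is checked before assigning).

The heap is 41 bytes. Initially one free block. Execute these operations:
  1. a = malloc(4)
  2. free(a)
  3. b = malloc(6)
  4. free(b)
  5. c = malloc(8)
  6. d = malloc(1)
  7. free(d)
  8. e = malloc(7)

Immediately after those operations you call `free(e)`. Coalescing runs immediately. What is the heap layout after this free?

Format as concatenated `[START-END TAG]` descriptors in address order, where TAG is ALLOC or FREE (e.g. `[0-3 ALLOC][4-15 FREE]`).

Answer: [0-7 ALLOC][8-40 FREE]

Derivation:
Op 1: a = malloc(4) -> a = 0; heap: [0-3 ALLOC][4-40 FREE]
Op 2: free(a) -> (freed a); heap: [0-40 FREE]
Op 3: b = malloc(6) -> b = 0; heap: [0-5 ALLOC][6-40 FREE]
Op 4: free(b) -> (freed b); heap: [0-40 FREE]
Op 5: c = malloc(8) -> c = 0; heap: [0-7 ALLOC][8-40 FREE]
Op 6: d = malloc(1) -> d = 8; heap: [0-7 ALLOC][8-8 ALLOC][9-40 FREE]
Op 7: free(d) -> (freed d); heap: [0-7 ALLOC][8-40 FREE]
Op 8: e = malloc(7) -> e = 8; heap: [0-7 ALLOC][8-14 ALLOC][15-40 FREE]
free(e): e = 8 -> block [8-14 ALLOC]; mark free, coalesce with adjacent free neighbors -> [0-7 ALLOC][8-40 FREE]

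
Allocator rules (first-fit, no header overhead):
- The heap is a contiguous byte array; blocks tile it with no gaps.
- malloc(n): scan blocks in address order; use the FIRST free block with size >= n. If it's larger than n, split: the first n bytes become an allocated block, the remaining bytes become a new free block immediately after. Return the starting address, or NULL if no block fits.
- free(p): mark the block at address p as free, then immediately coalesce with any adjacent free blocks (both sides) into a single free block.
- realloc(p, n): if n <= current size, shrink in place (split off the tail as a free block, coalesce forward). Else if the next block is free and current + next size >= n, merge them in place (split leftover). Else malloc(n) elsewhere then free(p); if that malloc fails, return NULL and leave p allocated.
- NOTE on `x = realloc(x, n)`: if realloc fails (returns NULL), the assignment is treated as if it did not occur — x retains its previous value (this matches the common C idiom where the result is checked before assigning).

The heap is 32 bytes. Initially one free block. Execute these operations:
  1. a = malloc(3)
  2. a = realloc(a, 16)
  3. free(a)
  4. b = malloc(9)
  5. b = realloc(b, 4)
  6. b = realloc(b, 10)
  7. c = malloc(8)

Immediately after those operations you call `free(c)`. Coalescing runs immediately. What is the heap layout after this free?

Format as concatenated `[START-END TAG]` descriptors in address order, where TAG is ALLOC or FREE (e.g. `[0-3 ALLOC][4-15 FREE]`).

Answer: [0-9 ALLOC][10-31 FREE]

Derivation:
Op 1: a = malloc(3) -> a = 0; heap: [0-2 ALLOC][3-31 FREE]
Op 2: a = realloc(a, 16) -> a = 0; heap: [0-15 ALLOC][16-31 FREE]
Op 3: free(a) -> (freed a); heap: [0-31 FREE]
Op 4: b = malloc(9) -> b = 0; heap: [0-8 ALLOC][9-31 FREE]
Op 5: b = realloc(b, 4) -> b = 0; heap: [0-3 ALLOC][4-31 FREE]
Op 6: b = realloc(b, 10) -> b = 0; heap: [0-9 ALLOC][10-31 FREE]
Op 7: c = malloc(8) -> c = 10; heap: [0-9 ALLOC][10-17 ALLOC][18-31 FREE]
free(c): c = 10 -> block [10-17 ALLOC]; mark free, coalesce with adjacent free neighbors -> [0-9 ALLOC][10-31 FREE]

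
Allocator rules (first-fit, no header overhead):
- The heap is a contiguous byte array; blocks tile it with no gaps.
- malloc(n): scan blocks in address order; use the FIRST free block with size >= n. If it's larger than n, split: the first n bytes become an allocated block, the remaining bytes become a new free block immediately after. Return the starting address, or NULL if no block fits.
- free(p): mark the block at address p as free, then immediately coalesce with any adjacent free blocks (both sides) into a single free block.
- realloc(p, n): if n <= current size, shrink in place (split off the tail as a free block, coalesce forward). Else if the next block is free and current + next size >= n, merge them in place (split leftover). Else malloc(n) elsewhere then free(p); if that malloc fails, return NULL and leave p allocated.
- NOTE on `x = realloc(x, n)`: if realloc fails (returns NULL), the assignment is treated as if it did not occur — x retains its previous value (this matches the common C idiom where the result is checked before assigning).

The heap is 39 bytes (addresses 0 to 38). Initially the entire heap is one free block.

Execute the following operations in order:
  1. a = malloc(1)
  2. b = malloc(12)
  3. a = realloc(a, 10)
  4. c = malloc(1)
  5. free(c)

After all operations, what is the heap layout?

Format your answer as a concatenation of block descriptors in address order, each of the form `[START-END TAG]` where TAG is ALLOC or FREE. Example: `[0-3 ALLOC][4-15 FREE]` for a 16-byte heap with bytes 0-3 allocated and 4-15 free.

Answer: [0-0 FREE][1-12 ALLOC][13-22 ALLOC][23-38 FREE]

Derivation:
Op 1: a = malloc(1) -> a = 0; heap: [0-0 ALLOC][1-38 FREE]
Op 2: b = malloc(12) -> b = 1; heap: [0-0 ALLOC][1-12 ALLOC][13-38 FREE]
Op 3: a = realloc(a, 10) -> a = 13; heap: [0-0 FREE][1-12 ALLOC][13-22 ALLOC][23-38 FREE]
Op 4: c = malloc(1) -> c = 0; heap: [0-0 ALLOC][1-12 ALLOC][13-22 ALLOC][23-38 FREE]
Op 5: free(c) -> (freed c); heap: [0-0 FREE][1-12 ALLOC][13-22 ALLOC][23-38 FREE]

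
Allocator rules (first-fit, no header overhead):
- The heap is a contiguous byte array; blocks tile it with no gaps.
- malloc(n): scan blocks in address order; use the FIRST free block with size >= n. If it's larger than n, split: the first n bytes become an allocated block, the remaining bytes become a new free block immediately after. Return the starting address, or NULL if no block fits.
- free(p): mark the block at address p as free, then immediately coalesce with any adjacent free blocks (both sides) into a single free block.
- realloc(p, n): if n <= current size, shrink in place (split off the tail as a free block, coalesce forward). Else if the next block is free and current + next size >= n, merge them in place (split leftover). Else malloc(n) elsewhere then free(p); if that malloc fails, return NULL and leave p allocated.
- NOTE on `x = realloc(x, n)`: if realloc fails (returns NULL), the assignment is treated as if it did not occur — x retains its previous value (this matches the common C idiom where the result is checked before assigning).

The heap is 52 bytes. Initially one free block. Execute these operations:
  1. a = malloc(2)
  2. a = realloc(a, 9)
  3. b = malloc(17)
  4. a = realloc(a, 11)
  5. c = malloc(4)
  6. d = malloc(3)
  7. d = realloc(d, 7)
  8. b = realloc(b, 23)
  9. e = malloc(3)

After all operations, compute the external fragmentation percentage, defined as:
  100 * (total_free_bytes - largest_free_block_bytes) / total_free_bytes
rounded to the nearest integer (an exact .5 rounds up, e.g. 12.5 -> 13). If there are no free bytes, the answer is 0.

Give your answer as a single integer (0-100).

Op 1: a = malloc(2) -> a = 0; heap: [0-1 ALLOC][2-51 FREE]
Op 2: a = realloc(a, 9) -> a = 0; heap: [0-8 ALLOC][9-51 FREE]
Op 3: b = malloc(17) -> b = 9; heap: [0-8 ALLOC][9-25 ALLOC][26-51 FREE]
Op 4: a = realloc(a, 11) -> a = 26; heap: [0-8 FREE][9-25 ALLOC][26-36 ALLOC][37-51 FREE]
Op 5: c = malloc(4) -> c = 0; heap: [0-3 ALLOC][4-8 FREE][9-25 ALLOC][26-36 ALLOC][37-51 FREE]
Op 6: d = malloc(3) -> d = 4; heap: [0-3 ALLOC][4-6 ALLOC][7-8 FREE][9-25 ALLOC][26-36 ALLOC][37-51 FREE]
Op 7: d = realloc(d, 7) -> d = 37; heap: [0-3 ALLOC][4-8 FREE][9-25 ALLOC][26-36 ALLOC][37-43 ALLOC][44-51 FREE]
Op 8: b = realloc(b, 23) -> NULL (b unchanged); heap: [0-3 ALLOC][4-8 FREE][9-25 ALLOC][26-36 ALLOC][37-43 ALLOC][44-51 FREE]
Op 9: e = malloc(3) -> e = 4; heap: [0-3 ALLOC][4-6 ALLOC][7-8 FREE][9-25 ALLOC][26-36 ALLOC][37-43 ALLOC][44-51 FREE]
Free blocks: [2 8] total_free=10 largest=8 -> 100*(10-8)/10 = 200/10 = 20

Answer: 20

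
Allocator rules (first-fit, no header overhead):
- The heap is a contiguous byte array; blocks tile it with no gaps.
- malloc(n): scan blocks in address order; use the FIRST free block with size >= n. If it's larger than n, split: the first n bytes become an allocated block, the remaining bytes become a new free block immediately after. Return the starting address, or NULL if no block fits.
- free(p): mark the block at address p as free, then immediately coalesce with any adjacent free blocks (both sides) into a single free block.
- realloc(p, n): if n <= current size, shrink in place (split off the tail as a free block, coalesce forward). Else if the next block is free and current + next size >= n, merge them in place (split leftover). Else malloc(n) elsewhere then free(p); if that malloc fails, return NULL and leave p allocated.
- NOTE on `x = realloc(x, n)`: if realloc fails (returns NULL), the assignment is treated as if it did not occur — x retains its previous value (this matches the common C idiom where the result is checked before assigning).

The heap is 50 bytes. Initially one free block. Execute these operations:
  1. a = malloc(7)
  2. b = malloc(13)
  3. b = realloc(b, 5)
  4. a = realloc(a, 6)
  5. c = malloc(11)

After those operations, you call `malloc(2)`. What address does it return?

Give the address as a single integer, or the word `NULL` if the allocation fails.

Op 1: a = malloc(7) -> a = 0; heap: [0-6 ALLOC][7-49 FREE]
Op 2: b = malloc(13) -> b = 7; heap: [0-6 ALLOC][7-19 ALLOC][20-49 FREE]
Op 3: b = realloc(b, 5) -> b = 7; heap: [0-6 ALLOC][7-11 ALLOC][12-49 FREE]
Op 4: a = realloc(a, 6) -> a = 0; heap: [0-5 ALLOC][6-6 FREE][7-11 ALLOC][12-49 FREE]
Op 5: c = malloc(11) -> c = 12; heap: [0-5 ALLOC][6-6 FREE][7-11 ALLOC][12-22 ALLOC][23-49 FREE]
malloc(2): first-fit scan over [0-5 ALLOC][6-6 FREE][7-11 ALLOC][12-22 ALLOC][23-49 FREE] -> 23

Answer: 23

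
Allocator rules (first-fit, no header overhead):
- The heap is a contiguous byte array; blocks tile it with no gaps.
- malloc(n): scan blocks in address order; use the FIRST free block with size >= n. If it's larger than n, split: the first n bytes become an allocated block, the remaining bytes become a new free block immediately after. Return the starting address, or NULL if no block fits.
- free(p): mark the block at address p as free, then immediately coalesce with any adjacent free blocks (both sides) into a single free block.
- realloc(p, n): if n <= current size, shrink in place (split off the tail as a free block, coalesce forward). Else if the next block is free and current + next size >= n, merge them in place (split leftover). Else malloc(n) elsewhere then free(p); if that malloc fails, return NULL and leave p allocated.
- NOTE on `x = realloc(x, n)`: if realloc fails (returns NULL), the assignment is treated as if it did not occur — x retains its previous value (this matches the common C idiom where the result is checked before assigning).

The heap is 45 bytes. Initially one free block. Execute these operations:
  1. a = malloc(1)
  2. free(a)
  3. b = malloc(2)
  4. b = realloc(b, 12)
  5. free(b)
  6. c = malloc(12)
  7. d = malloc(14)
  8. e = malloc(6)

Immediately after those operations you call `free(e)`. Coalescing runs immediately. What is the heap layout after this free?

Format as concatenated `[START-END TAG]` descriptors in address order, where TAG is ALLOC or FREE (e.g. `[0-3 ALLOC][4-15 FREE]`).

Answer: [0-11 ALLOC][12-25 ALLOC][26-44 FREE]

Derivation:
Op 1: a = malloc(1) -> a = 0; heap: [0-0 ALLOC][1-44 FREE]
Op 2: free(a) -> (freed a); heap: [0-44 FREE]
Op 3: b = malloc(2) -> b = 0; heap: [0-1 ALLOC][2-44 FREE]
Op 4: b = realloc(b, 12) -> b = 0; heap: [0-11 ALLOC][12-44 FREE]
Op 5: free(b) -> (freed b); heap: [0-44 FREE]
Op 6: c = malloc(12) -> c = 0; heap: [0-11 ALLOC][12-44 FREE]
Op 7: d = malloc(14) -> d = 12; heap: [0-11 ALLOC][12-25 ALLOC][26-44 FREE]
Op 8: e = malloc(6) -> e = 26; heap: [0-11 ALLOC][12-25 ALLOC][26-31 ALLOC][32-44 FREE]
free(e): e = 26 -> block [26-31 ALLOC]; mark free, coalesce with adjacent free neighbors -> [0-11 ALLOC][12-25 ALLOC][26-44 FREE]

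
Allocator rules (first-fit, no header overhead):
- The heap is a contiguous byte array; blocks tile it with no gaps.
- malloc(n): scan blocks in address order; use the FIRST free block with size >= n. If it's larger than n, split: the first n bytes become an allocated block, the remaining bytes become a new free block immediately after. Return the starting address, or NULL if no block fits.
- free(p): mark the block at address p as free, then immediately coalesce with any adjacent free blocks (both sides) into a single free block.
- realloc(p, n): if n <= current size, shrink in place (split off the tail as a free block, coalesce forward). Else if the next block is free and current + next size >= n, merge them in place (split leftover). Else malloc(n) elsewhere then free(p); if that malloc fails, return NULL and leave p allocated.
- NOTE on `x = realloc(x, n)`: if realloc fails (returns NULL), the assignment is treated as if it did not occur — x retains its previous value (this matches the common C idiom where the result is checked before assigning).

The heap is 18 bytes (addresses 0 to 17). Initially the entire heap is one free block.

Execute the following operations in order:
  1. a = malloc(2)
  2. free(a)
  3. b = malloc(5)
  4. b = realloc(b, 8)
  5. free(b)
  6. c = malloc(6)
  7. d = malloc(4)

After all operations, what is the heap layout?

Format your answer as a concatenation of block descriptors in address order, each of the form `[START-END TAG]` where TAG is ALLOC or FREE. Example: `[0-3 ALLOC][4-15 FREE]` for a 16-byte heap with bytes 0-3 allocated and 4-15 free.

Answer: [0-5 ALLOC][6-9 ALLOC][10-17 FREE]

Derivation:
Op 1: a = malloc(2) -> a = 0; heap: [0-1 ALLOC][2-17 FREE]
Op 2: free(a) -> (freed a); heap: [0-17 FREE]
Op 3: b = malloc(5) -> b = 0; heap: [0-4 ALLOC][5-17 FREE]
Op 4: b = realloc(b, 8) -> b = 0; heap: [0-7 ALLOC][8-17 FREE]
Op 5: free(b) -> (freed b); heap: [0-17 FREE]
Op 6: c = malloc(6) -> c = 0; heap: [0-5 ALLOC][6-17 FREE]
Op 7: d = malloc(4) -> d = 6; heap: [0-5 ALLOC][6-9 ALLOC][10-17 FREE]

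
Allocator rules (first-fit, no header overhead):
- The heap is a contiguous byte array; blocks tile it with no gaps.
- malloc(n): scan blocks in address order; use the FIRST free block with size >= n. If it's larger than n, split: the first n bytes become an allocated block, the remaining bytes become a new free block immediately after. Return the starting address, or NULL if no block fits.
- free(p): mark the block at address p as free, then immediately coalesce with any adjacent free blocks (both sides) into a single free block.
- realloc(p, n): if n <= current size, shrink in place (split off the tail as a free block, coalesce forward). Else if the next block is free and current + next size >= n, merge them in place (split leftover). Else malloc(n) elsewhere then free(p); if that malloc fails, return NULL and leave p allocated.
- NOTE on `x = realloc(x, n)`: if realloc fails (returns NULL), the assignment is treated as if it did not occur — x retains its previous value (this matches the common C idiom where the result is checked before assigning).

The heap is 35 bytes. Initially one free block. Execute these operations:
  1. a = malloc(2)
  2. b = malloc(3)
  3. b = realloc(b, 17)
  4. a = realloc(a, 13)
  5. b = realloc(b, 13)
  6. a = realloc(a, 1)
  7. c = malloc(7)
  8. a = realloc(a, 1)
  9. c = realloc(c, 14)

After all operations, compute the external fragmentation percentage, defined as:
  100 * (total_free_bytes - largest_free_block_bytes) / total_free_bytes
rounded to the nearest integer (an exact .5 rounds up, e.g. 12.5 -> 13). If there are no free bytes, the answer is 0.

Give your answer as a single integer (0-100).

Op 1: a = malloc(2) -> a = 0; heap: [0-1 ALLOC][2-34 FREE]
Op 2: b = malloc(3) -> b = 2; heap: [0-1 ALLOC][2-4 ALLOC][5-34 FREE]
Op 3: b = realloc(b, 17) -> b = 2; heap: [0-1 ALLOC][2-18 ALLOC][19-34 FREE]
Op 4: a = realloc(a, 13) -> a = 19; heap: [0-1 FREE][2-18 ALLOC][19-31 ALLOC][32-34 FREE]
Op 5: b = realloc(b, 13) -> b = 2; heap: [0-1 FREE][2-14 ALLOC][15-18 FREE][19-31 ALLOC][32-34 FREE]
Op 6: a = realloc(a, 1) -> a = 19; heap: [0-1 FREE][2-14 ALLOC][15-18 FREE][19-19 ALLOC][20-34 FREE]
Op 7: c = malloc(7) -> c = 20; heap: [0-1 FREE][2-14 ALLOC][15-18 FREE][19-19 ALLOC][20-26 ALLOC][27-34 FREE]
Op 8: a = realloc(a, 1) -> a = 19; heap: [0-1 FREE][2-14 ALLOC][15-18 FREE][19-19 ALLOC][20-26 ALLOC][27-34 FREE]
Op 9: c = realloc(c, 14) -> c = 20; heap: [0-1 FREE][2-14 ALLOC][15-18 FREE][19-19 ALLOC][20-33 ALLOC][34-34 FREE]
Free blocks: [2 4 1] total_free=7 largest=4 -> 100*(7-4)/7 = 300/7 ≈ 42.857 -> rounds to 43

Answer: 43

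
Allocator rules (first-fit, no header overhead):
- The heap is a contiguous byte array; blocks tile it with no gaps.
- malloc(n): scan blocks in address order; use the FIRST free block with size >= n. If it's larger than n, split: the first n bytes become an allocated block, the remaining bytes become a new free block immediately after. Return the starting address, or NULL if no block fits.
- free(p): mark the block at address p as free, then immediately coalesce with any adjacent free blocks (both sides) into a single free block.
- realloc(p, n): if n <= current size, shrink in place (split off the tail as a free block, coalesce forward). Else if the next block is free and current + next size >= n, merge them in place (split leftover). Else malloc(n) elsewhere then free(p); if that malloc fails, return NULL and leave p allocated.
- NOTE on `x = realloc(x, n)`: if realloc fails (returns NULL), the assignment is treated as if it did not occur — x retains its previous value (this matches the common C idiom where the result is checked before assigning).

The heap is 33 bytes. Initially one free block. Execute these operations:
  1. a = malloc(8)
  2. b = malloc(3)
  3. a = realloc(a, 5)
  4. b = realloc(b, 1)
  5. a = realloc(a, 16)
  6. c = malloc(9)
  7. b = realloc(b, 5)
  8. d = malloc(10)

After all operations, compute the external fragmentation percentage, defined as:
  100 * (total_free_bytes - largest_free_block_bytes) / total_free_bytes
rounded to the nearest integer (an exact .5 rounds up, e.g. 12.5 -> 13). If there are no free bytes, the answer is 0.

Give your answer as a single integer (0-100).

Answer: 33

Derivation:
Op 1: a = malloc(8) -> a = 0; heap: [0-7 ALLOC][8-32 FREE]
Op 2: b = malloc(3) -> b = 8; heap: [0-7 ALLOC][8-10 ALLOC][11-32 FREE]
Op 3: a = realloc(a, 5) -> a = 0; heap: [0-4 ALLOC][5-7 FREE][8-10 ALLOC][11-32 FREE]
Op 4: b = realloc(b, 1) -> b = 8; heap: [0-4 ALLOC][5-7 FREE][8-8 ALLOC][9-32 FREE]
Op 5: a = realloc(a, 16) -> a = 9; heap: [0-7 FREE][8-8 ALLOC][9-24 ALLOC][25-32 FREE]
Op 6: c = malloc(9) -> c = NULL; heap: [0-7 FREE][8-8 ALLOC][9-24 ALLOC][25-32 FREE]
Op 7: b = realloc(b, 5) -> b = 0; heap: [0-4 ALLOC][5-8 FREE][9-24 ALLOC][25-32 FREE]
Op 8: d = malloc(10) -> d = NULL; heap: [0-4 ALLOC][5-8 FREE][9-24 ALLOC][25-32 FREE]
Free blocks: [4 8] total_free=12 largest=8 -> 100*(12-8)/12 = 400/12 ≈ 33.333 -> rounds to 33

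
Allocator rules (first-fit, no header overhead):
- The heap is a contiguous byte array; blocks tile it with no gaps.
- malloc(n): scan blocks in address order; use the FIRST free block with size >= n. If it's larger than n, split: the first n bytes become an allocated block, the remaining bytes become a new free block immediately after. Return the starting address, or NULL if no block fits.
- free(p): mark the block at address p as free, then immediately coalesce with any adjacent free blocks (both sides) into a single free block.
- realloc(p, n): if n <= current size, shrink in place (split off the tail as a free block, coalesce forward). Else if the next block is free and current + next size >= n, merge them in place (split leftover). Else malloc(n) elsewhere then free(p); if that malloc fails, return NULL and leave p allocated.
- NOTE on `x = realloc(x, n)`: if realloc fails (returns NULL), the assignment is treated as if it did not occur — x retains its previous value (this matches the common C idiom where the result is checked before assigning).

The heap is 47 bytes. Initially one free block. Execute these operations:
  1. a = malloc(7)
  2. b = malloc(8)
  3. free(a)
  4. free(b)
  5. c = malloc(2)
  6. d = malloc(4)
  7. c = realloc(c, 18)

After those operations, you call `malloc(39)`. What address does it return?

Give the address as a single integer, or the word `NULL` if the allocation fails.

Op 1: a = malloc(7) -> a = 0; heap: [0-6 ALLOC][7-46 FREE]
Op 2: b = malloc(8) -> b = 7; heap: [0-6 ALLOC][7-14 ALLOC][15-46 FREE]
Op 3: free(a) -> (freed a); heap: [0-6 FREE][7-14 ALLOC][15-46 FREE]
Op 4: free(b) -> (freed b); heap: [0-46 FREE]
Op 5: c = malloc(2) -> c = 0; heap: [0-1 ALLOC][2-46 FREE]
Op 6: d = malloc(4) -> d = 2; heap: [0-1 ALLOC][2-5 ALLOC][6-46 FREE]
Op 7: c = realloc(c, 18) -> c = 6; heap: [0-1 FREE][2-5 ALLOC][6-23 ALLOC][24-46 FREE]
malloc(39): first-fit scan over [0-1 FREE][2-5 ALLOC][6-23 ALLOC][24-46 FREE] -> NULL

Answer: NULL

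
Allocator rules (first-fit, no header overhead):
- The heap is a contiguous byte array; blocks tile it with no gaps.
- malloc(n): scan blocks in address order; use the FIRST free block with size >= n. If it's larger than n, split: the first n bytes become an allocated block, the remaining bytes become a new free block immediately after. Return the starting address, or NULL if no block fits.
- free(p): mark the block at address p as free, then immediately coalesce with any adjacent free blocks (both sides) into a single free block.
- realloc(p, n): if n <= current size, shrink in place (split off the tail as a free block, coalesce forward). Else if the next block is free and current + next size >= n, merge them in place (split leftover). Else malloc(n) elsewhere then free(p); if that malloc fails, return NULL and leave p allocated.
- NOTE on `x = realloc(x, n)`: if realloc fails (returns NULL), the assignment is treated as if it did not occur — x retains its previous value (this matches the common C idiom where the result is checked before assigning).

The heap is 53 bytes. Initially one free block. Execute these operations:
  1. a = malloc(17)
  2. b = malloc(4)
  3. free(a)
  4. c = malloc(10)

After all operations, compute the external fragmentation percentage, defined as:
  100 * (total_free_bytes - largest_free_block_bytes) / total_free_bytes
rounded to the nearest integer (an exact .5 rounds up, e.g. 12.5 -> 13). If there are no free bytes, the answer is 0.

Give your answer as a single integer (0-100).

Op 1: a = malloc(17) -> a = 0; heap: [0-16 ALLOC][17-52 FREE]
Op 2: b = malloc(4) -> b = 17; heap: [0-16 ALLOC][17-20 ALLOC][21-52 FREE]
Op 3: free(a) -> (freed a); heap: [0-16 FREE][17-20 ALLOC][21-52 FREE]
Op 4: c = malloc(10) -> c = 0; heap: [0-9 ALLOC][10-16 FREE][17-20 ALLOC][21-52 FREE]
Free blocks: [7 32] total_free=39 largest=32 -> 100*(39-32)/39 = 700/39 ≈ 17.949 -> rounds to 18

Answer: 18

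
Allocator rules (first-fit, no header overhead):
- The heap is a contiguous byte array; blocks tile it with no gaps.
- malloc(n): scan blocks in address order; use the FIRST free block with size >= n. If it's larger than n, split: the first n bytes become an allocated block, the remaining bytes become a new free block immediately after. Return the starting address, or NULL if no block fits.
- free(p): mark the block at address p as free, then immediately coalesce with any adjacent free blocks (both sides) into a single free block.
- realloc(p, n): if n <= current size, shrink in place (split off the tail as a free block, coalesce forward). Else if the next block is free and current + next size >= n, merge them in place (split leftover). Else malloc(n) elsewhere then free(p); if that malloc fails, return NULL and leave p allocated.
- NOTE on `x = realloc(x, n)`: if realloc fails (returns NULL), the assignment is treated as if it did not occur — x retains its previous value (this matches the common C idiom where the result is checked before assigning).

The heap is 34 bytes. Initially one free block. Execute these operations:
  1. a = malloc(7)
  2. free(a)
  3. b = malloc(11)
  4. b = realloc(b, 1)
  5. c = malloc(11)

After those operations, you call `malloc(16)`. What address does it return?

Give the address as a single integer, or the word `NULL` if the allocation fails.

Op 1: a = malloc(7) -> a = 0; heap: [0-6 ALLOC][7-33 FREE]
Op 2: free(a) -> (freed a); heap: [0-33 FREE]
Op 3: b = malloc(11) -> b = 0; heap: [0-10 ALLOC][11-33 FREE]
Op 4: b = realloc(b, 1) -> b = 0; heap: [0-0 ALLOC][1-33 FREE]
Op 5: c = malloc(11) -> c = 1; heap: [0-0 ALLOC][1-11 ALLOC][12-33 FREE]
malloc(16): first-fit scan over [0-0 ALLOC][1-11 ALLOC][12-33 FREE] -> 12

Answer: 12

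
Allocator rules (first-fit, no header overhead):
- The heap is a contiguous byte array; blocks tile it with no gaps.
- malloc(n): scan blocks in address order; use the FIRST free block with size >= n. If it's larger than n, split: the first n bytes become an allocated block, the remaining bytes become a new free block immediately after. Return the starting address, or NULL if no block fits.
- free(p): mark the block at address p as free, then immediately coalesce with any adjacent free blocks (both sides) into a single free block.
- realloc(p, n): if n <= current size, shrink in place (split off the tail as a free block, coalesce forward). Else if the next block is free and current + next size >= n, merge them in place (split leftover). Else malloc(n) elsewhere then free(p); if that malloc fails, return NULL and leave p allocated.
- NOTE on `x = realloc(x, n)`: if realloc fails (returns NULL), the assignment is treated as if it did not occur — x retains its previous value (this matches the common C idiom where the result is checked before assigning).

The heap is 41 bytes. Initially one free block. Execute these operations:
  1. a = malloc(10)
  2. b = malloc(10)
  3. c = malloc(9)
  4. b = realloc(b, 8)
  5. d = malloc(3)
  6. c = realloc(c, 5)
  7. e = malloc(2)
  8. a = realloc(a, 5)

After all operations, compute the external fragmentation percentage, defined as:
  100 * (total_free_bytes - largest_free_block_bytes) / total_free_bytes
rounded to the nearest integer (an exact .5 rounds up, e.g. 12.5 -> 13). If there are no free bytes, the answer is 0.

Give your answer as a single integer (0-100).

Answer: 50

Derivation:
Op 1: a = malloc(10) -> a = 0; heap: [0-9 ALLOC][10-40 FREE]
Op 2: b = malloc(10) -> b = 10; heap: [0-9 ALLOC][10-19 ALLOC][20-40 FREE]
Op 3: c = malloc(9) -> c = 20; heap: [0-9 ALLOC][10-19 ALLOC][20-28 ALLOC][29-40 FREE]
Op 4: b = realloc(b, 8) -> b = 10; heap: [0-9 ALLOC][10-17 ALLOC][18-19 FREE][20-28 ALLOC][29-40 FREE]
Op 5: d = malloc(3) -> d = 29; heap: [0-9 ALLOC][10-17 ALLOC][18-19 FREE][20-28 ALLOC][29-31 ALLOC][32-40 FREE]
Op 6: c = realloc(c, 5) -> c = 20; heap: [0-9 ALLOC][10-17 ALLOC][18-19 FREE][20-24 ALLOC][25-28 FREE][29-31 ALLOC][32-40 FREE]
Op 7: e = malloc(2) -> e = 18; heap: [0-9 ALLOC][10-17 ALLOC][18-19 ALLOC][20-24 ALLOC][25-28 FREE][29-31 ALLOC][32-40 FREE]
Op 8: a = realloc(a, 5) -> a = 0; heap: [0-4 ALLOC][5-9 FREE][10-17 ALLOC][18-19 ALLOC][20-24 ALLOC][25-28 FREE][29-31 ALLOC][32-40 FREE]
Free blocks: [5 4 9] total_free=18 largest=9 -> 100*(18-9)/18 = 900/18 = 50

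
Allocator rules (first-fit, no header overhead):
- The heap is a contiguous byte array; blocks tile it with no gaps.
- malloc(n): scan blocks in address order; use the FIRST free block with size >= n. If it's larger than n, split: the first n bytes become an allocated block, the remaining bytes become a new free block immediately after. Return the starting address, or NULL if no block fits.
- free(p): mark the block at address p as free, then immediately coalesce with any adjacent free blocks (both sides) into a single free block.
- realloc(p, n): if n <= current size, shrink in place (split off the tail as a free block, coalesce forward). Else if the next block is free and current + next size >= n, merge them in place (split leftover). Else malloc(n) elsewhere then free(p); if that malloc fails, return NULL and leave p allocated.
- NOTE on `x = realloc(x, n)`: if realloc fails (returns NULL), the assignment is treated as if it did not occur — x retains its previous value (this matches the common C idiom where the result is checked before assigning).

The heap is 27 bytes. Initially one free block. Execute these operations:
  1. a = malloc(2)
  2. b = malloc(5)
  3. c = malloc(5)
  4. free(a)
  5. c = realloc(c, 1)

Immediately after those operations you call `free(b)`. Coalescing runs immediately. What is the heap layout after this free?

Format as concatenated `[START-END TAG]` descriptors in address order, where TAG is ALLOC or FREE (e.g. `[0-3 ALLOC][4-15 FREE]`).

Op 1: a = malloc(2) -> a = 0; heap: [0-1 ALLOC][2-26 FREE]
Op 2: b = malloc(5) -> b = 2; heap: [0-1 ALLOC][2-6 ALLOC][7-26 FREE]
Op 3: c = malloc(5) -> c = 7; heap: [0-1 ALLOC][2-6 ALLOC][7-11 ALLOC][12-26 FREE]
Op 4: free(a) -> (freed a); heap: [0-1 FREE][2-6 ALLOC][7-11 ALLOC][12-26 FREE]
Op 5: c = realloc(c, 1) -> c = 7; heap: [0-1 FREE][2-6 ALLOC][7-7 ALLOC][8-26 FREE]
free(b): b = 2 -> block [2-6 ALLOC]; mark free, coalesce with adjacent free neighbors -> [0-6 FREE][7-7 ALLOC][8-26 FREE]

Answer: [0-6 FREE][7-7 ALLOC][8-26 FREE]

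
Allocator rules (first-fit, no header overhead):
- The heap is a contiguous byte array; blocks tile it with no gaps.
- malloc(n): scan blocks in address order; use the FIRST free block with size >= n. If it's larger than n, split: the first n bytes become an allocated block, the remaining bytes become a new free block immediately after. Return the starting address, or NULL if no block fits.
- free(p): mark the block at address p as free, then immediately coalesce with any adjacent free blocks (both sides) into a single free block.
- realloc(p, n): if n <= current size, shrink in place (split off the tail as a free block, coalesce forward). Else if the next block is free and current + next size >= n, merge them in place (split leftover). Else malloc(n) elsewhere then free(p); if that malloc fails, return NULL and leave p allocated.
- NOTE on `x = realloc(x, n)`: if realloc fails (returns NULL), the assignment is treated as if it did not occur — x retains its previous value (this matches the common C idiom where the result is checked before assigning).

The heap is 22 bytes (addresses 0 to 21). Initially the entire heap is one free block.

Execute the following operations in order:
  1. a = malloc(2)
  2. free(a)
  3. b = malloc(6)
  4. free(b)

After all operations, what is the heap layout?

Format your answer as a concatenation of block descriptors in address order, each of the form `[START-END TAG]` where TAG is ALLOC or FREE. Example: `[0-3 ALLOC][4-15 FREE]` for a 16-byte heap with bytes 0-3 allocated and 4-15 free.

Op 1: a = malloc(2) -> a = 0; heap: [0-1 ALLOC][2-21 FREE]
Op 2: free(a) -> (freed a); heap: [0-21 FREE]
Op 3: b = malloc(6) -> b = 0; heap: [0-5 ALLOC][6-21 FREE]
Op 4: free(b) -> (freed b); heap: [0-21 FREE]

Answer: [0-21 FREE]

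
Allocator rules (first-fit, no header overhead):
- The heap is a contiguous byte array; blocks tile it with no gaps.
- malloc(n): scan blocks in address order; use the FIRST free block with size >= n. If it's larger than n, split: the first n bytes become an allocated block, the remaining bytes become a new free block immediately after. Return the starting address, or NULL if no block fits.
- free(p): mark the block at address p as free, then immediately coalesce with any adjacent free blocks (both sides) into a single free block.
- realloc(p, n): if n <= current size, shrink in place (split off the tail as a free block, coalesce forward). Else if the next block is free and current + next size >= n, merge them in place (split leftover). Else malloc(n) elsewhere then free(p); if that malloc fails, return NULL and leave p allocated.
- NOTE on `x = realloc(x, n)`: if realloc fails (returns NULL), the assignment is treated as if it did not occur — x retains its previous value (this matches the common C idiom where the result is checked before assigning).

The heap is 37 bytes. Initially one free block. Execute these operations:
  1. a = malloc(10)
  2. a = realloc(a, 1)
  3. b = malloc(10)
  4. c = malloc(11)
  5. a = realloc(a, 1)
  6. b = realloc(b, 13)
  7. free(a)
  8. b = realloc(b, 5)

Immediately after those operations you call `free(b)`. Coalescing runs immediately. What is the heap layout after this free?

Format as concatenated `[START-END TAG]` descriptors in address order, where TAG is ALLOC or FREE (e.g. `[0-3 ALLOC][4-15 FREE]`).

Op 1: a = malloc(10) -> a = 0; heap: [0-9 ALLOC][10-36 FREE]
Op 2: a = realloc(a, 1) -> a = 0; heap: [0-0 ALLOC][1-36 FREE]
Op 3: b = malloc(10) -> b = 1; heap: [0-0 ALLOC][1-10 ALLOC][11-36 FREE]
Op 4: c = malloc(11) -> c = 11; heap: [0-0 ALLOC][1-10 ALLOC][11-21 ALLOC][22-36 FREE]
Op 5: a = realloc(a, 1) -> a = 0; heap: [0-0 ALLOC][1-10 ALLOC][11-21 ALLOC][22-36 FREE]
Op 6: b = realloc(b, 13) -> b = 22; heap: [0-0 ALLOC][1-10 FREE][11-21 ALLOC][22-34 ALLOC][35-36 FREE]
Op 7: free(a) -> (freed a); heap: [0-10 FREE][11-21 ALLOC][22-34 ALLOC][35-36 FREE]
Op 8: b = realloc(b, 5) -> b = 22; heap: [0-10 FREE][11-21 ALLOC][22-26 ALLOC][27-36 FREE]
free(b): b = 22 -> block [22-26 ALLOC]; mark free, coalesce with adjacent free neighbors -> [0-10 FREE][11-21 ALLOC][22-36 FREE]

Answer: [0-10 FREE][11-21 ALLOC][22-36 FREE]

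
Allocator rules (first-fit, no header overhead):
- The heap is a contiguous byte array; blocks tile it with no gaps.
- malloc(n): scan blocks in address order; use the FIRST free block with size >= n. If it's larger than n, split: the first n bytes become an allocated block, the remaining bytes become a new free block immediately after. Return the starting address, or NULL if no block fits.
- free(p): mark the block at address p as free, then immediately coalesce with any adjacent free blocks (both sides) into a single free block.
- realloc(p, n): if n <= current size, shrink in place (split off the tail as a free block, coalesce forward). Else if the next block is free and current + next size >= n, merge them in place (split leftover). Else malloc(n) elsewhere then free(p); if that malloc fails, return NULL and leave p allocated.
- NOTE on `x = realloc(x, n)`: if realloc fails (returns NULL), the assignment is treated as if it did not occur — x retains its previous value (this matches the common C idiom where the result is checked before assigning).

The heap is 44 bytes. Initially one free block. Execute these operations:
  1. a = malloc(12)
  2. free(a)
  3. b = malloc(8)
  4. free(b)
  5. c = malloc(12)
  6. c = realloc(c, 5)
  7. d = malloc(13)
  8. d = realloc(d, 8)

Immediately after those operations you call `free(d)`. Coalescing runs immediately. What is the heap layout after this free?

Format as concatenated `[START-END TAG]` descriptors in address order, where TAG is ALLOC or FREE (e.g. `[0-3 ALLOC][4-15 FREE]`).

Answer: [0-4 ALLOC][5-43 FREE]

Derivation:
Op 1: a = malloc(12) -> a = 0; heap: [0-11 ALLOC][12-43 FREE]
Op 2: free(a) -> (freed a); heap: [0-43 FREE]
Op 3: b = malloc(8) -> b = 0; heap: [0-7 ALLOC][8-43 FREE]
Op 4: free(b) -> (freed b); heap: [0-43 FREE]
Op 5: c = malloc(12) -> c = 0; heap: [0-11 ALLOC][12-43 FREE]
Op 6: c = realloc(c, 5) -> c = 0; heap: [0-4 ALLOC][5-43 FREE]
Op 7: d = malloc(13) -> d = 5; heap: [0-4 ALLOC][5-17 ALLOC][18-43 FREE]
Op 8: d = realloc(d, 8) -> d = 5; heap: [0-4 ALLOC][5-12 ALLOC][13-43 FREE]
free(d): d = 5 -> block [5-12 ALLOC]; mark free, coalesce with adjacent free neighbors -> [0-4 ALLOC][5-43 FREE]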